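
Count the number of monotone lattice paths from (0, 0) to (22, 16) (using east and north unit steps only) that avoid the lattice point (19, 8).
Number of paths = 21873662055

Total paths from (0, 0) to (22, 16): C(38, 22) = 22239974430. Paths through (19, 8): (paths (0, 0) → (19, 8)) × (paths (19, 8) → (22, 16)) = C(27, 19) · C(11, 3) = 2220075 · 165 = 366312375. Avoidance count = 22239974430 − 366312375 = 21873662055.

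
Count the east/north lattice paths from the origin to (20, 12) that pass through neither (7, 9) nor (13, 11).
Number of paths = 201979848

Inclusion–exclusion. Total paths: C(32, 20) = 225792840. Through P₁: C(16, 7)·C(16, 13) = 6406400. Through P₂: C(24, 13)·C(8, 7) = 19969152. Since P₁ is strictly southwest of P₂, a monotone path through both must visit P₁ then P₂; paths through both = C(16, 7)·C(8, 6)·C(8, 7) = 2562560. Avoid both = 225792840 − 6406400 − 19969152 + 2562560 = 201979848.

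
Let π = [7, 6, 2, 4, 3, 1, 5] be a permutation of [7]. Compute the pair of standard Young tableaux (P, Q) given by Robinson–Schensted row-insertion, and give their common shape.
P = [1, 3, 5] / [2] / [4] / [6] / [7];  Q = [1, 4, 7] / [2] / [3] / [5] / [6];  common shape = (3, 1, 1, 1, 1)

Row-insert the values π_1, π_2, … into P one at a time, bumping the leftmost entry strictly greater than the inserted value down to the next row. The recording tableau Q records, in position (i, j), the step at which that cell was added to P.
  Insert 7 (step 1): P = [7];  Q = [1]
  Insert 6 (step 2): P = [6] / [7];  Q = [1] / [2]
  Insert 2 (step 3): P = [2] / [6] / [7];  Q = [1] / [2] / [3]
  Insert 4 (step 4): P = [2, 4] / [6] / [7];  Q = [1, 4] / [2] / [3]
  Insert 3 (step 5): P = [2, 3] / [4] / [6] / [7];  Q = [1, 4] / [2] / [3] / [5]
  Insert 1 (step 6): P = [1, 3] / [2] / [4] / [6] / [7];  Q = [1, 4] / [2] / [3] / [5] / [6]
  Insert 5 (step 7): P = [1, 3, 5] / [2] / [4] / [6] / [7];  Q = [1, 4, 7] / [2] / [3] / [5] / [6]
Final shape: (3, 1, 1, 1, 1).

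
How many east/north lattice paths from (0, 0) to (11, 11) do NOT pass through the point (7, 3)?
Number of paths = 646032

Total paths from (0, 0) to (11, 11): C(22, 11) = 705432. Paths through (7, 3): (paths (0, 0) → (7, 3)) × (paths (7, 3) → (11, 11)) = C(10, 7) · C(12, 4) = 120 · 495 = 59400. Avoidance count = 705432 − 59400 = 646032.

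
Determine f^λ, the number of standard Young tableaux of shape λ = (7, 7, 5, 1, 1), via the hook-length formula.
# SYT of shape (7, 7, 5, 1, 1) = 81628560

Hook-length formula: f^λ = n! / Π hook(c), product over all cells c of the Young diagram. For λ = (7, 7, 5, 1, 1), n = 21 boxes. Hook lengths by row (left-to-right, top-to-bottom): [11, 8, 7, 6, 5, 3, 2]; [10, 7, 6, 5, 4, 2, 1]; [7, 4, 3, 2, 1]; [2]; [1]. Product of hooks = 625895424000. So f^λ = 21! / 625895424000 = 51090942171709440000 / 625895424000 = 81628560.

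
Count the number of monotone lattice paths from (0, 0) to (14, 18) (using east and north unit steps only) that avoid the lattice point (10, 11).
Number of paths = 355039320

Total paths from (0, 0) to (14, 18): C(32, 14) = 471435600. Paths through (10, 11): (paths (0, 0) → (10, 11)) × (paths (10, 11) → (14, 18)) = C(21, 10) · C(11, 4) = 352716 · 330 = 116396280. Avoidance count = 471435600 − 116396280 = 355039320.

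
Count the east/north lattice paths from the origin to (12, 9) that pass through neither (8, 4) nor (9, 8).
Number of paths = 144220

Inclusion–exclusion. Total paths: C(21, 12) = 293930. Through P₁: C(12, 8)·C(9, 4) = 62370. Through P₂: C(17, 9)·C(4, 3) = 97240. Since P₁ is strictly southwest of P₂, a monotone path through both must visit P₁ then P₂; paths through both = C(12, 8)·C(5, 1)·C(4, 3) = 9900. Avoid both = 293930 − 62370 − 97240 + 9900 = 144220.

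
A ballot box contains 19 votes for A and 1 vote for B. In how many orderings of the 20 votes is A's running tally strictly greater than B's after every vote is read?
Strict-lead orderings = 18

Total orderings of the 20 votes with 19 for A: C(20, 19) = 20. By the Bertrand ballot formula (Cycle Lemma / reflection principle), the number of orderings in which A is strictly ahead of B throughout is (p − q)/(p + q) · C(p + q, p) = (19 − 1)/(19 + 1) · 20 = 18.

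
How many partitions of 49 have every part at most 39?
p(49, parts ≤ 39) = 173428

Use the recurrence p(n, m) = p(n, m−1) + p(n−m, m): either the largest part is < m (count p(n, m−1)) or the largest part is exactly m (remove one copy of m, count p(n−m, m)). With p(0, ·) = 1 this gives p(49, parts ≤ 39) = 173428. (By conjugating Young diagrams, this also counts partitions of 49 into at most 39 parts.)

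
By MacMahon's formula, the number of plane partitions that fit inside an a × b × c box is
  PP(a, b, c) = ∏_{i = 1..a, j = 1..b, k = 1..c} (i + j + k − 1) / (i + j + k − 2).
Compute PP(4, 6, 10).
PP(4, 6, 10) = 3031952379456

Evaluate the triple product over i = 1..4, j = 1..6, k = 1..10. The factors are (2/1) · (3/2) · (4/3) · (5/4) · (6/5) · (7/6) · (8/7) · (9/8) · … (240 factors total). The numerators and denominators telescope so the product is an integer; carrying out the multiplication exactly gives PP(4, 6, 10) = 3031952379456.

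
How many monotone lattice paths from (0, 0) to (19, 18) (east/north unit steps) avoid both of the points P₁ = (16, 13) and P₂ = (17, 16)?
Number of paths = 8500167960

Inclusion–exclusion. Total paths: C(37, 19) = 17672631900. Through P₁: C(29, 16)·C(8, 3) = 3800379240. Through P₂: C(33, 17)·C(4, 2) = 7000818660. Since P₁ is strictly southwest of P₂, a monotone path through both must visit P₁ then P₂; paths through both = C(29, 16)·C(4, 1)·C(4, 2) = 1628733960. Avoid both = 17672631900 − 3800379240 − 7000818660 + 1628733960 = 8500167960.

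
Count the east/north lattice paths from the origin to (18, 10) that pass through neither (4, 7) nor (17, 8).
Number of paths = 9667845

Inclusion–exclusion. Total paths: C(28, 18) = 13123110. Through P₁: C(11, 4)·C(17, 14) = 224400. Through P₂: C(25, 17)·C(3, 1) = 3244725. Since P₁ is strictly southwest of P₂, a monotone path through both must visit P₁ then P₂; paths through both = C(11, 4)·C(14, 13)·C(3, 1) = 13860. Avoid both = 13123110 − 224400 − 3244725 + 13860 = 9667845.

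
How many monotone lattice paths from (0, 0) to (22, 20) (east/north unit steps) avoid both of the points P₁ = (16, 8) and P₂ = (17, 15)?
Number of paths = 359058907872

Inclusion–exclusion. Total paths: C(42, 22) = 513791607420. Through P₁: C(24, 16)·C(18, 6) = 13653283644. Through P₂: C(32, 17)·C(10, 5) = 142562125440. Since P₁ is strictly southwest of P₂, a monotone path through both must visit P₁ then P₂; paths through both = C(24, 16)·C(8, 1)·C(10, 5) = 1482709536. Avoid both = 513791607420 − 13653283644 − 142562125440 + 1482709536 = 359058907872.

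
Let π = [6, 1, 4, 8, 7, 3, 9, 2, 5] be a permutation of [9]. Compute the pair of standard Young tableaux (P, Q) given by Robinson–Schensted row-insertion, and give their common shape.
P = [1, 2, 5, 9] / [3, 7] / [4, 8] / [6];  Q = [1, 3, 4, 7] / [2, 5] / [6, 9] / [8];  common shape = (4, 2, 2, 1)

Row-insert the values π_1, π_2, … into P one at a time, bumping the leftmost entry strictly greater than the inserted value down to the next row. The recording tableau Q records, in position (i, j), the step at which that cell was added to P.
  Insert 6 (step 1): P = [6];  Q = [1]
  Insert 1 (step 2): P = [1] / [6];  Q = [1] / [2]
  Insert 4 (step 3): P = [1, 4] / [6];  Q = [1, 3] / [2]
  Insert 8 (step 4): P = [1, 4, 8] / [6];  Q = [1, 3, 4] / [2]
  Insert 7 (step 5): P = [1, 4, 7] / [6, 8];  Q = [1, 3, 4] / [2, 5]
  Insert 3 (step 6): P = [1, 3, 7] / [4, 8] / [6];  Q = [1, 3, 4] / [2, 5] / [6]
  Insert 9 (step 7): P = [1, 3, 7, 9] / [4, 8] / [6];  Q = [1, 3, 4, 7] / [2, 5] / [6]
  Insert 2 (step 8): P = [1, 2, 7, 9] / [3, 8] / [4] / [6];  Q = [1, 3, 4, 7] / [2, 5] / [6] / [8]
  Insert 5 (step 9): P = [1, 2, 5, 9] / [3, 7] / [4, 8] / [6];  Q = [1, 3, 4, 7] / [2, 5] / [6, 9] / [8]
Final shape: (4, 2, 2, 1).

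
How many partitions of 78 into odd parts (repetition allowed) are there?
p_odd(78) = 64234

Enumerate partitions using only odd parts via the recurrence o(n, m) = o(n, m−2) + o(n−m, m) over odd m, starting from the largest odd part ≤ n. This gives p_odd(78) = 64234. (Euler's theorem: equals the count of distinct-part partitions.)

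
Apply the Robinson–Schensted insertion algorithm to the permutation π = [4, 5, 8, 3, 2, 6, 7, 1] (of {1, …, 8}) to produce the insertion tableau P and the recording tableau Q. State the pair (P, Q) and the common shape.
P = [1, 5, 6, 7] / [2, 8] / [3] / [4];  Q = [1, 2, 3, 7] / [4, 6] / [5] / [8];  common shape = (4, 2, 1, 1)

Row-insert the values π_1, π_2, … into P one at a time, bumping the leftmost entry strictly greater than the inserted value down to the next row. The recording tableau Q records, in position (i, j), the step at which that cell was added to P.
  Insert 4 (step 1): P = [4];  Q = [1]
  Insert 5 (step 2): P = [4, 5];  Q = [1, 2]
  Insert 8 (step 3): P = [4, 5, 8];  Q = [1, 2, 3]
  Insert 3 (step 4): P = [3, 5, 8] / [4];  Q = [1, 2, 3] / [4]
  Insert 2 (step 5): P = [2, 5, 8] / [3] / [4];  Q = [1, 2, 3] / [4] / [5]
  Insert 6 (step 6): P = [2, 5, 6] / [3, 8] / [4];  Q = [1, 2, 3] / [4, 6] / [5]
  Insert 7 (step 7): P = [2, 5, 6, 7] / [3, 8] / [4];  Q = [1, 2, 3, 7] / [4, 6] / [5]
  Insert 1 (step 8): P = [1, 5, 6, 7] / [2, 8] / [3] / [4];  Q = [1, 2, 3, 7] / [4, 6] / [5] / [8]
Final shape: (4, 2, 1, 1).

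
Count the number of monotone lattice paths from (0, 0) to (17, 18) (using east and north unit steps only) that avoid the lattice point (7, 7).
Number of paths = 3327046338

Total paths from (0, 0) to (17, 18): C(35, 17) = 4537567650. Paths through (7, 7): (paths (0, 0) → (7, 7)) × (paths (7, 7) → (17, 18)) = C(14, 7) · C(21, 10) = 3432 · 352716 = 1210521312. Avoidance count = 4537567650 − 1210521312 = 3327046338.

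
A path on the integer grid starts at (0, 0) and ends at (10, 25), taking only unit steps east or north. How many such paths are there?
Number of paths = 183579396

A monotone lattice path from (0, 0) to (10, 25) consists of 10 east steps and 25 north steps in some order, so it is determined by which 10 of the 35 steps are east. The count is C(35, 10) = 183579396.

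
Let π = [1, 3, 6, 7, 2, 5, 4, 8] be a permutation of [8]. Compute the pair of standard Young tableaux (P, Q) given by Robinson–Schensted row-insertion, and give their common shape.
P = [1, 2, 4, 7, 8] / [3, 5] / [6];  Q = [1, 2, 3, 4, 8] / [5, 6] / [7];  common shape = (5, 2, 1)

Row-insert the values π_1, π_2, … into P one at a time, bumping the leftmost entry strictly greater than the inserted value down to the next row. The recording tableau Q records, in position (i, j), the step at which that cell was added to P.
  Insert 1 (step 1): P = [1];  Q = [1]
  Insert 3 (step 2): P = [1, 3];  Q = [1, 2]
  Insert 6 (step 3): P = [1, 3, 6];  Q = [1, 2, 3]
  Insert 7 (step 4): P = [1, 3, 6, 7];  Q = [1, 2, 3, 4]
  Insert 2 (step 5): P = [1, 2, 6, 7] / [3];  Q = [1, 2, 3, 4] / [5]
  Insert 5 (step 6): P = [1, 2, 5, 7] / [3, 6];  Q = [1, 2, 3, 4] / [5, 6]
  Insert 4 (step 7): P = [1, 2, 4, 7] / [3, 5] / [6];  Q = [1, 2, 3, 4] / [5, 6] / [7]
  Insert 8 (step 8): P = [1, 2, 4, 7, 8] / [3, 5] / [6];  Q = [1, 2, 3, 4, 8] / [5, 6] / [7]
Final shape: (5, 2, 1).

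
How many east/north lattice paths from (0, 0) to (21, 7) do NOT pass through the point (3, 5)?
Number of paths = 1173400

Total paths from (0, 0) to (21, 7): C(28, 21) = 1184040. Paths through (3, 5): (paths (0, 0) → (3, 5)) × (paths (3, 5) → (21, 7)) = C(8, 3) · C(20, 18) = 56 · 190 = 10640. Avoidance count = 1184040 − 10640 = 1173400.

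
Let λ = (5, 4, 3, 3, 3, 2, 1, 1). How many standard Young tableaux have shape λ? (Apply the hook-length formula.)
# SYT of shape (5, 4, 3, 3, 3, 2, 1, 1) = 1463267520

Hook-length formula: f^λ = n! / Π hook(c), product over all cells c of the Young diagram. For λ = (5, 4, 3, 3, 3, 2, 1, 1), n = 22 boxes. Hook lengths by row (left-to-right, top-to-bottom): [12, 9, 7, 3, 1]; [10, 7, 5, 1]; [8, 5, 3]; [7, 4, 2]; [6, 3, 1]; [4, 1]; [2]; [1]. Product of hooks = 768144384000. So f^λ = 22! / 768144384000 = 1124000727777607680000 / 768144384000 = 1463267520.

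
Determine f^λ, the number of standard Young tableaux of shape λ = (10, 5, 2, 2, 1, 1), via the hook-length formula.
# SYT of shape (10, 5, 2, 2, 1, 1) = 181060880

Hook-length formula: f^λ = n! / Π hook(c), product over all cells c of the Young diagram. For λ = (10, 5, 2, 2, 1, 1), n = 21 boxes. Hook lengths by row (left-to-right, top-to-bottom): [15, 12, 9, 8, 7, 5, 4, 3, 2, 1]; [9, 6, 3, 2, 1]; [5, 2]; [4, 1]; [2]; [1]. Product of hooks = 282175488000. So f^λ = 21! / 282175488000 = 51090942171709440000 / 282175488000 = 181060880.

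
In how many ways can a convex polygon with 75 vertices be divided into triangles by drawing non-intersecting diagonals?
C_73 = 79463489365077377841208237632349268884500

These polygon triangulations are counted by the Catalan number C_n = (1/(n + 1)) · C(2n, n). For n = 73: C_73 = (1/74) · C(146, 73) = 5880298213015725960249409584793845897453000/74 = 79463489365077377841208237632349268884500.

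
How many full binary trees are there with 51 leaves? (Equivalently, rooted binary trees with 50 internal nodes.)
C_50 = 1978261657756160653623774456

These full binary trees are counted by the Catalan number C_n = (1/(n + 1)) · C(2n, n). For n = 50: C_50 = (1/51) · C(100, 50) = 100891344545564193334812497256/51 = 1978261657756160653623774456.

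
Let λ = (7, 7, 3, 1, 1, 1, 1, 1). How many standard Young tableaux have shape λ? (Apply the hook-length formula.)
# SYT of shape (7, 7, 3, 1, 1, 1, 1, 1) = 474858450

Hook-length formula: f^λ = n! / Π hook(c), product over all cells c of the Young diagram. For λ = (7, 7, 3, 1, 1, 1, 1, 1), n = 22 boxes. Hook lengths by row (left-to-right, top-to-bottom): [14, 8, 7, 5, 4, 3, 2]; [13, 7, 6, 4, 3, 2, 1]; [8, 2, 1]; [5]; [4]; [3]; [2]; [1]. Product of hooks = 2367022694400. So f^λ = 22! / 2367022694400 = 1124000727777607680000 / 2367022694400 = 474858450.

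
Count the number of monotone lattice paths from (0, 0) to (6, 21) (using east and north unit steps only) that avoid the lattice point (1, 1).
Number of paths = 189750

Total paths from (0, 0) to (6, 21): C(27, 6) = 296010. Paths through (1, 1): (paths (0, 0) → (1, 1)) × (paths (1, 1) → (6, 21)) = C(2, 1) · C(25, 5) = 2 · 53130 = 106260. Avoidance count = 296010 − 106260 = 189750.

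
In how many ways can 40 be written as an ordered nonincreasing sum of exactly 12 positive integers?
p(40, 12 parts) = 3036

Partitions of n into exactly k parts are in bijection with partitions of n − k into at most k parts (subtract 1 from each part). So p(40, exactly 12) = p(28, parts ≤ 12). Computing via the recurrence p(m, j) = p(m, j−1) + p(m−j, j) gives 3036.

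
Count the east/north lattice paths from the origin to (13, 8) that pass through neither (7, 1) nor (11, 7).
Number of paths = 99330

Inclusion–exclusion. Total paths: C(21, 13) = 203490. Through P₁: C(8, 7)·C(13, 6) = 13728. Through P₂: C(18, 11)·C(3, 2) = 95472. Since P₁ is strictly southwest of P₂, a monotone path through both must visit P₁ then P₂; paths through both = C(8, 7)·C(10, 4)·C(3, 2) = 5040. Avoid both = 203490 − 13728 − 95472 + 5040 = 99330.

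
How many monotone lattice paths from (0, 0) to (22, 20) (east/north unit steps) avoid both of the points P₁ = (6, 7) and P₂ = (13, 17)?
Number of paths = 378331971240

Inclusion–exclusion. Total paths: C(42, 22) = 513791607420. Through P₁: C(13, 6)·C(29, 16) = 116454478140. Through P₂: C(30, 13)·C(12, 9) = 26347167000. Since P₁ is strictly southwest of P₂, a monotone path through both must visit P₁ then P₂; paths through both = C(13, 6)·C(17, 7)·C(12, 9) = 7342008960. Avoid both = 513791607420 − 116454478140 − 26347167000 + 7342008960 = 378331971240.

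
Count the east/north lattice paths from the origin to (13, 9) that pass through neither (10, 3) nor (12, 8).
Number of paths = 233468

Inclusion–exclusion. Total paths: C(22, 13) = 497420. Through P₁: C(13, 10)·C(9, 3) = 24024. Through P₂: C(20, 12)·C(2, 1) = 251940. Since P₁ is strictly southwest of P₂, a monotone path through both must visit P₁ then P₂; paths through both = C(13, 10)·C(7, 2)·C(2, 1) = 12012. Avoid both = 497420 − 24024 − 251940 + 12012 = 233468.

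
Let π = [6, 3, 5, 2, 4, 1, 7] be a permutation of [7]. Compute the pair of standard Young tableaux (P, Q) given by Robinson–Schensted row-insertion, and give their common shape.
P = [1, 4, 7] / [2, 5] / [3] / [6];  Q = [1, 3, 7] / [2, 5] / [4] / [6];  common shape = (3, 2, 1, 1)

Row-insert the values π_1, π_2, … into P one at a time, bumping the leftmost entry strictly greater than the inserted value down to the next row. The recording tableau Q records, in position (i, j), the step at which that cell was added to P.
  Insert 6 (step 1): P = [6];  Q = [1]
  Insert 3 (step 2): P = [3] / [6];  Q = [1] / [2]
  Insert 5 (step 3): P = [3, 5] / [6];  Q = [1, 3] / [2]
  Insert 2 (step 4): P = [2, 5] / [3] / [6];  Q = [1, 3] / [2] / [4]
  Insert 4 (step 5): P = [2, 4] / [3, 5] / [6];  Q = [1, 3] / [2, 5] / [4]
  Insert 1 (step 6): P = [1, 4] / [2, 5] / [3] / [6];  Q = [1, 3] / [2, 5] / [4] / [6]
  Insert 7 (step 7): P = [1, 4, 7] / [2, 5] / [3] / [6];  Q = [1, 3, 7] / [2, 5] / [4] / [6]
Final shape: (3, 2, 1, 1).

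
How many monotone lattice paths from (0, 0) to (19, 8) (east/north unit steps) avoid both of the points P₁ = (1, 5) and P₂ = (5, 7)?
Number of paths = 2201565

Inclusion–exclusion. Total paths: C(27, 19) = 2220075. Through P₁: C(6, 1)·C(21, 18) = 7980. Through P₂: C(12, 5)·C(15, 14) = 11880. Since P₁ is strictly southwest of P₂, a monotone path through both must visit P₁ then P₂; paths through both = C(6, 1)·C(6, 4)·C(15, 14) = 1350. Avoid both = 2220075 − 7980 − 11880 + 1350 = 2201565.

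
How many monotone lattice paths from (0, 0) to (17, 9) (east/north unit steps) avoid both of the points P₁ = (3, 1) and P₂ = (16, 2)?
Number of paths = 1844694

Inclusion–exclusion. Total paths: C(26, 17) = 3124550. Through P₁: C(4, 3)·C(22, 14) = 1279080. Through P₂: C(18, 16)·C(8, 1) = 1224. Since P₁ is strictly southwest of P₂, a monotone path through both must visit P₁ then P₂; paths through both = C(4, 3)·C(14, 13)·C(8, 1) = 448. Avoid both = 3124550 − 1279080 − 1224 + 448 = 1844694.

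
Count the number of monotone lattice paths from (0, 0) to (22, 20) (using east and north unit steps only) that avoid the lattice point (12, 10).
Number of paths = 394319879044

Total paths from (0, 0) to (22, 20): C(42, 22) = 513791607420. Paths through (12, 10): (paths (0, 0) → (12, 10)) × (paths (12, 10) → (22, 20)) = C(22, 12) · C(20, 10) = 646646 · 184756 = 119471728376. Avoidance count = 513791607420 − 119471728376 = 394319879044.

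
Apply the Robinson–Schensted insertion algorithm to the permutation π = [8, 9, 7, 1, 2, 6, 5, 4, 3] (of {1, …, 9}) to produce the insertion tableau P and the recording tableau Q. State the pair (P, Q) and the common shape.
P = [1, 2, 3] / [4, 9] / [5] / [6] / [7] / [8];  Q = [1, 2, 6] / [3, 5] / [4] / [7] / [8] / [9];  common shape = (3, 2, 1, 1, 1, 1)

Row-insert the values π_1, π_2, … into P one at a time, bumping the leftmost entry strictly greater than the inserted value down to the next row. The recording tableau Q records, in position (i, j), the step at which that cell was added to P.
  Insert 8 (step 1): P = [8];  Q = [1]
  Insert 9 (step 2): P = [8, 9];  Q = [1, 2]
  Insert 7 (step 3): P = [7, 9] / [8];  Q = [1, 2] / [3]
  Insert 1 (step 4): P = [1, 9] / [7] / [8];  Q = [1, 2] / [3] / [4]
  Insert 2 (step 5): P = [1, 2] / [7, 9] / [8];  Q = [1, 2] / [3, 5] / [4]
  Insert 6 (step 6): P = [1, 2, 6] / [7, 9] / [8];  Q = [1, 2, 6] / [3, 5] / [4]
  Insert 5 (step 7): P = [1, 2, 5] / [6, 9] / [7] / [8];  Q = [1, 2, 6] / [3, 5] / [4] / [7]
  Insert 4 (step 8): P = [1, 2, 4] / [5, 9] / [6] / [7] / [8];  Q = [1, 2, 6] / [3, 5] / [4] / [7] / [8]
  Insert 3 (step 9): P = [1, 2, 3] / [4, 9] / [5] / [6] / [7] / [8];  Q = [1, 2, 6] / [3, 5] / [4] / [7] / [8] / [9]
Final shape: (3, 2, 1, 1, 1, 1).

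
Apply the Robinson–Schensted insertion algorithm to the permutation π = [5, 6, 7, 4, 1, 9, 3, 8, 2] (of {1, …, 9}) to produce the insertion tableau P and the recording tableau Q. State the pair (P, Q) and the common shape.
P = [1, 2, 7, 8] / [3, 6, 9] / [4] / [5];  Q = [1, 2, 3, 6] / [4, 7, 8] / [5] / [9];  common shape = (4, 3, 1, 1)

Row-insert the values π_1, π_2, … into P one at a time, bumping the leftmost entry strictly greater than the inserted value down to the next row. The recording tableau Q records, in position (i, j), the step at which that cell was added to P.
  Insert 5 (step 1): P = [5];  Q = [1]
  Insert 6 (step 2): P = [5, 6];  Q = [1, 2]
  Insert 7 (step 3): P = [5, 6, 7];  Q = [1, 2, 3]
  Insert 4 (step 4): P = [4, 6, 7] / [5];  Q = [1, 2, 3] / [4]
  Insert 1 (step 5): P = [1, 6, 7] / [4] / [5];  Q = [1, 2, 3] / [4] / [5]
  Insert 9 (step 6): P = [1, 6, 7, 9] / [4] / [5];  Q = [1, 2, 3, 6] / [4] / [5]
  Insert 3 (step 7): P = [1, 3, 7, 9] / [4, 6] / [5];  Q = [1, 2, 3, 6] / [4, 7] / [5]
  Insert 8 (step 8): P = [1, 3, 7, 8] / [4, 6, 9] / [5];  Q = [1, 2, 3, 6] / [4, 7, 8] / [5]
  Insert 2 (step 9): P = [1, 2, 7, 8] / [3, 6, 9] / [4] / [5];  Q = [1, 2, 3, 6] / [4, 7, 8] / [5] / [9]
Final shape: (4, 3, 1, 1).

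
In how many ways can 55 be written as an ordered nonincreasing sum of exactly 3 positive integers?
p(55, 3 parts) = 252

Partitions of n into exactly k parts are in bijection with partitions of n − k into at most k parts (subtract 1 from each part). So p(55, exactly 3) = p(52, parts ≤ 3). Computing via the recurrence p(m, j) = p(m, j−1) + p(m−j, j) gives 252.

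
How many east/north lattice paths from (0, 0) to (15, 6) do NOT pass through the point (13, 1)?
Number of paths = 53970

Total paths from (0, 0) to (15, 6): C(21, 15) = 54264. Paths through (13, 1): (paths (0, 0) → (13, 1)) × (paths (13, 1) → (15, 6)) = C(14, 13) · C(7, 2) = 14 · 21 = 294. Avoidance count = 54264 − 294 = 53970.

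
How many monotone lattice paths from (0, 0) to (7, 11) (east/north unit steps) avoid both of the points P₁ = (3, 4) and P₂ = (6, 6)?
Number of paths = 16830

Inclusion–exclusion. Total paths: C(18, 7) = 31824. Through P₁: C(7, 3)·C(11, 4) = 11550. Through P₂: C(12, 6)·C(6, 1) = 5544. Since P₁ is strictly southwest of P₂, a monotone path through both must visit P₁ then P₂; paths through both = C(7, 3)·C(5, 3)·C(6, 1) = 2100. Avoid both = 31824 − 11550 − 5544 + 2100 = 16830.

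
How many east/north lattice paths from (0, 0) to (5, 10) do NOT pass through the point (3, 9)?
Number of paths = 2343

Total paths from (0, 0) to (5, 10): C(15, 5) = 3003. Paths through (3, 9): (paths (0, 0) → (3, 9)) × (paths (3, 9) → (5, 10)) = C(12, 3) · C(3, 2) = 220 · 3 = 660. Avoidance count = 3003 − 660 = 2343.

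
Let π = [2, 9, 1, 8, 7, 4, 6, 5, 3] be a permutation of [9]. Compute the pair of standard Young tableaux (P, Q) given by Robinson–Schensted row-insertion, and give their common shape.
P = [1, 3, 5] / [2, 4] / [6] / [7] / [8] / [9];  Q = [1, 2, 7] / [3, 4] / [5] / [6] / [8] / [9];  common shape = (3, 2, 1, 1, 1, 1)

Row-insert the values π_1, π_2, … into P one at a time, bumping the leftmost entry strictly greater than the inserted value down to the next row. The recording tableau Q records, in position (i, j), the step at which that cell was added to P.
  Insert 2 (step 1): P = [2];  Q = [1]
  Insert 9 (step 2): P = [2, 9];  Q = [1, 2]
  Insert 1 (step 3): P = [1, 9] / [2];  Q = [1, 2] / [3]
  Insert 8 (step 4): P = [1, 8] / [2, 9];  Q = [1, 2] / [3, 4]
  Insert 7 (step 5): P = [1, 7] / [2, 8] / [9];  Q = [1, 2] / [3, 4] / [5]
  Insert 4 (step 6): P = [1, 4] / [2, 7] / [8] / [9];  Q = [1, 2] / [3, 4] / [5] / [6]
  Insert 6 (step 7): P = [1, 4, 6] / [2, 7] / [8] / [9];  Q = [1, 2, 7] / [3, 4] / [5] / [6]
  Insert 5 (step 8): P = [1, 4, 5] / [2, 6] / [7] / [8] / [9];  Q = [1, 2, 7] / [3, 4] / [5] / [6] / [8]
  Insert 3 (step 9): P = [1, 3, 5] / [2, 4] / [6] / [7] / [8] / [9];  Q = [1, 2, 7] / [3, 4] / [5] / [6] / [8] / [9]
Final shape: (3, 2, 1, 1, 1, 1).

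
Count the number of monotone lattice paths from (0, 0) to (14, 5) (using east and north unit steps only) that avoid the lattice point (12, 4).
Number of paths = 6168

Total paths from (0, 0) to (14, 5): C(19, 14) = 11628. Paths through (12, 4): (paths (0, 0) → (12, 4)) × (paths (12, 4) → (14, 5)) = C(16, 12) · C(3, 2) = 1820 · 3 = 5460. Avoidance count = 11628 − 5460 = 6168.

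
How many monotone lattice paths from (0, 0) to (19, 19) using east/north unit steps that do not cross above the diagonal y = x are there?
C_19 = 1767263190

These NE paths below the diagonal are counted by the Catalan number C_n = (1/(n + 1)) · C(2n, n). For n = 19: C_19 = (1/20) · C(38, 19) = 35345263800/20 = 1767263190.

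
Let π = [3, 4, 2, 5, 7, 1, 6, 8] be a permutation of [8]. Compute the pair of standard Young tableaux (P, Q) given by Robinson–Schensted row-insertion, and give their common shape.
P = [1, 4, 5, 6, 8] / [2, 7] / [3];  Q = [1, 2, 4, 5, 8] / [3, 7] / [6];  common shape = (5, 2, 1)

Row-insert the values π_1, π_2, … into P one at a time, bumping the leftmost entry strictly greater than the inserted value down to the next row. The recording tableau Q records, in position (i, j), the step at which that cell was added to P.
  Insert 3 (step 1): P = [3];  Q = [1]
  Insert 4 (step 2): P = [3, 4];  Q = [1, 2]
  Insert 2 (step 3): P = [2, 4] / [3];  Q = [1, 2] / [3]
  Insert 5 (step 4): P = [2, 4, 5] / [3];  Q = [1, 2, 4] / [3]
  Insert 7 (step 5): P = [2, 4, 5, 7] / [3];  Q = [1, 2, 4, 5] / [3]
  Insert 1 (step 6): P = [1, 4, 5, 7] / [2] / [3];  Q = [1, 2, 4, 5] / [3] / [6]
  Insert 6 (step 7): P = [1, 4, 5, 6] / [2, 7] / [3];  Q = [1, 2, 4, 5] / [3, 7] / [6]
  Insert 8 (step 8): P = [1, 4, 5, 6, 8] / [2, 7] / [3];  Q = [1, 2, 4, 5, 8] / [3, 7] / [6]
Final shape: (5, 2, 1).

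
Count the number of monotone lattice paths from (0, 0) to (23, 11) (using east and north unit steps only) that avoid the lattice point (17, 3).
Number of paths = 282674340

Total paths from (0, 0) to (23, 11): C(34, 23) = 286097760. Paths through (17, 3): (paths (0, 0) → (17, 3)) × (paths (17, 3) → (23, 11)) = C(20, 17) · C(14, 6) = 1140 · 3003 = 3423420. Avoidance count = 286097760 − 3423420 = 282674340.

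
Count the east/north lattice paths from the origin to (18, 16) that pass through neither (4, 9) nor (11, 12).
Number of paths = 1702949490

Inclusion–exclusion. Total paths: C(34, 18) = 2203961430. Through P₁: C(13, 4)·C(21, 14) = 83140200. Through P₂: C(23, 11)·C(11, 7) = 446185740. Since P₁ is strictly southwest of P₂, a monotone path through both must visit P₁ then P₂; paths through both = C(13, 4)·C(10, 7)·C(11, 7) = 28314000. Avoid both = 2203961430 − 83140200 − 446185740 + 28314000 = 1702949490.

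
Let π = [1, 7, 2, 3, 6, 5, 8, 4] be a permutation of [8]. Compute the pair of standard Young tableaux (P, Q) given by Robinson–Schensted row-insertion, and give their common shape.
P = [1, 2, 3, 4, 8] / [5] / [6] / [7];  Q = [1, 2, 4, 5, 7] / [3] / [6] / [8];  common shape = (5, 1, 1, 1)

Row-insert the values π_1, π_2, … into P one at a time, bumping the leftmost entry strictly greater than the inserted value down to the next row. The recording tableau Q records, in position (i, j), the step at which that cell was added to P.
  Insert 1 (step 1): P = [1];  Q = [1]
  Insert 7 (step 2): P = [1, 7];  Q = [1, 2]
  Insert 2 (step 3): P = [1, 2] / [7];  Q = [1, 2] / [3]
  Insert 3 (step 4): P = [1, 2, 3] / [7];  Q = [1, 2, 4] / [3]
  Insert 6 (step 5): P = [1, 2, 3, 6] / [7];  Q = [1, 2, 4, 5] / [3]
  Insert 5 (step 6): P = [1, 2, 3, 5] / [6] / [7];  Q = [1, 2, 4, 5] / [3] / [6]
  Insert 8 (step 7): P = [1, 2, 3, 5, 8] / [6] / [7];  Q = [1, 2, 4, 5, 7] / [3] / [6]
  Insert 4 (step 8): P = [1, 2, 3, 4, 8] / [5] / [6] / [7];  Q = [1, 2, 4, 5, 7] / [3] / [6] / [8]
Final shape: (5, 1, 1, 1).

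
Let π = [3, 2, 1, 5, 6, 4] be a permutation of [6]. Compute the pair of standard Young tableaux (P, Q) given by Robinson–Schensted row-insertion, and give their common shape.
P = [1, 4, 6] / [2, 5] / [3];  Q = [1, 4, 5] / [2, 6] / [3];  common shape = (3, 2, 1)

Row-insert the values π_1, π_2, … into P one at a time, bumping the leftmost entry strictly greater than the inserted value down to the next row. The recording tableau Q records, in position (i, j), the step at which that cell was added to P.
  Insert 3 (step 1): P = [3];  Q = [1]
  Insert 2 (step 2): P = [2] / [3];  Q = [1] / [2]
  Insert 1 (step 3): P = [1] / [2] / [3];  Q = [1] / [2] / [3]
  Insert 5 (step 4): P = [1, 5] / [2] / [3];  Q = [1, 4] / [2] / [3]
  Insert 6 (step 5): P = [1, 5, 6] / [2] / [3];  Q = [1, 4, 5] / [2] / [3]
  Insert 4 (step 6): P = [1, 4, 6] / [2, 5] / [3];  Q = [1, 4, 5] / [2, 6] / [3]
Final shape: (3, 2, 1).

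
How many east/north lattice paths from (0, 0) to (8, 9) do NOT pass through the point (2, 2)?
Number of paths = 14014

Total paths from (0, 0) to (8, 9): C(17, 8) = 24310. Paths through (2, 2): (paths (0, 0) → (2, 2)) × (paths (2, 2) → (8, 9)) = C(4, 2) · C(13, 6) = 6 · 1716 = 10296. Avoidance count = 24310 − 10296 = 14014.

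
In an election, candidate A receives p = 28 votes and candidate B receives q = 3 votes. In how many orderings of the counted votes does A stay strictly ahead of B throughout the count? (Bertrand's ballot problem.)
Strict-lead orderings = 3625

Total orderings of the 31 votes with 28 for A: C(31, 28) = 4495. By the Bertrand ballot formula (Cycle Lemma / reflection principle), the number of orderings in which A is strictly ahead of B throughout is (p − q)/(p + q) · C(p + q, p) = (28 − 3)/(28 + 3) · 4495 = 3625.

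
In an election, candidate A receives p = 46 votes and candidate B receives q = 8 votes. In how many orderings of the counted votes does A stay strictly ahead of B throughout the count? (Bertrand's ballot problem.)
Strict-lead orderings = 732179630

Total orderings of the 54 votes with 46 for A: C(54, 46) = 1040465790. By the Bertrand ballot formula (Cycle Lemma / reflection principle), the number of orderings in which A is strictly ahead of B throughout is (p − q)/(p + q) · C(p + q, p) = (46 − 8)/(46 + 8) · 1040465790 = 732179630.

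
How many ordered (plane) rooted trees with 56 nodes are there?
C_55 = 1759414616608818870992479875972

These ordered rooted trees are counted by the Catalan number C_n = (1/(n + 1)) · C(2n, n). For n = 55: C_55 = (1/56) · C(110, 55) = 98527218530093856775578873054432/56 = 1759414616608818870992479875972.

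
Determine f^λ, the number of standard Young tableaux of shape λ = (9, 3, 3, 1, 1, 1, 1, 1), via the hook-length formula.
# SYT of shape (9, 3, 3, 1, 1, 1, 1, 1) = 22632610

Hook-length formula: f^λ = n! / Π hook(c), product over all cells c of the Young diagram. For λ = (9, 3, 3, 1, 1, 1, 1, 1), n = 20 boxes. Hook lengths by row (left-to-right, top-to-bottom): [16, 10, 9, 6, 5, 4, 3, 2, 1]; [9, 3, 2]; [8, 2, 1]; [5]; [4]; [3]; [2]; [1]. Product of hooks = 107495424000. So f^λ = 20! / 107495424000 = 2432902008176640000 / 107495424000 = 22632610.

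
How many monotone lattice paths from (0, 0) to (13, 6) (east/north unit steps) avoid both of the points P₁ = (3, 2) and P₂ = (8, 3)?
Number of paths = 11242

Inclusion–exclusion. Total paths: C(19, 13) = 27132. Through P₁: C(5, 3)·C(14, 10) = 10010. Through P₂: C(11, 8)·C(8, 5) = 9240. Since P₁ is strictly southwest of P₂, a monotone path through both must visit P₁ then P₂; paths through both = C(5, 3)·C(6, 5)·C(8, 5) = 3360. Avoid both = 27132 − 10010 − 9240 + 3360 = 11242.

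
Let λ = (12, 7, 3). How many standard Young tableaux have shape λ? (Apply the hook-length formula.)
# SYT of shape (12, 7, 3) = 17587350

Hook-length formula: f^λ = n! / Π hook(c), product over all cells c of the Young diagram. For λ = (12, 7, 3), n = 22 boxes. Hook lengths by row (left-to-right, top-to-bottom): [14, 13, 12, 10, 9, 8, 7, 5, 4, 3, 2, 1]; [8, 7, 6, 4, 3, 2, 1]; [3, 2, 1]. Product of hooks = 63909612748800. So f^λ = 22! / 63909612748800 = 1124000727777607680000 / 63909612748800 = 17587350.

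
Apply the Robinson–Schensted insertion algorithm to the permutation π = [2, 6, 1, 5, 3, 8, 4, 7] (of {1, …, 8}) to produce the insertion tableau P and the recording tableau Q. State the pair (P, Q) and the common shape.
P = [1, 3, 4, 7] / [2, 5, 8] / [6];  Q = [1, 2, 6, 8] / [3, 4, 7] / [5];  common shape = (4, 3, 1)

Row-insert the values π_1, π_2, … into P one at a time, bumping the leftmost entry strictly greater than the inserted value down to the next row. The recording tableau Q records, in position (i, j), the step at which that cell was added to P.
  Insert 2 (step 1): P = [2];  Q = [1]
  Insert 6 (step 2): P = [2, 6];  Q = [1, 2]
  Insert 1 (step 3): P = [1, 6] / [2];  Q = [1, 2] / [3]
  Insert 5 (step 4): P = [1, 5] / [2, 6];  Q = [1, 2] / [3, 4]
  Insert 3 (step 5): P = [1, 3] / [2, 5] / [6];  Q = [1, 2] / [3, 4] / [5]
  Insert 8 (step 6): P = [1, 3, 8] / [2, 5] / [6];  Q = [1, 2, 6] / [3, 4] / [5]
  Insert 4 (step 7): P = [1, 3, 4] / [2, 5, 8] / [6];  Q = [1, 2, 6] / [3, 4, 7] / [5]
  Insert 7 (step 8): P = [1, 3, 4, 7] / [2, 5, 8] / [6];  Q = [1, 2, 6, 8] / [3, 4, 7] / [5]
Final shape: (4, 3, 1).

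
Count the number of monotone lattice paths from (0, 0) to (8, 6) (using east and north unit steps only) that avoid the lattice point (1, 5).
Number of paths = 2955

Total paths from (0, 0) to (8, 6): C(14, 8) = 3003. Paths through (1, 5): (paths (0, 0) → (1, 5)) × (paths (1, 5) → (8, 6)) = C(6, 1) · C(8, 7) = 6 · 8 = 48. Avoidance count = 3003 − 48 = 2955.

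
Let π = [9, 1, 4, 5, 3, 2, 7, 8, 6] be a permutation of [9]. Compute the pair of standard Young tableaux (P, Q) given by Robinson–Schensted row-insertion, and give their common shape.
P = [1, 2, 5, 6, 8] / [3, 7] / [4] / [9];  Q = [1, 3, 4, 7, 8] / [2, 9] / [5] / [6];  common shape = (5, 2, 1, 1)

Row-insert the values π_1, π_2, … into P one at a time, bumping the leftmost entry strictly greater than the inserted value down to the next row. The recording tableau Q records, in position (i, j), the step at which that cell was added to P.
  Insert 9 (step 1): P = [9];  Q = [1]
  Insert 1 (step 2): P = [1] / [9];  Q = [1] / [2]
  Insert 4 (step 3): P = [1, 4] / [9];  Q = [1, 3] / [2]
  Insert 5 (step 4): P = [1, 4, 5] / [9];  Q = [1, 3, 4] / [2]
  Insert 3 (step 5): P = [1, 3, 5] / [4] / [9];  Q = [1, 3, 4] / [2] / [5]
  Insert 2 (step 6): P = [1, 2, 5] / [3] / [4] / [9];  Q = [1, 3, 4] / [2] / [5] / [6]
  Insert 7 (step 7): P = [1, 2, 5, 7] / [3] / [4] / [9];  Q = [1, 3, 4, 7] / [2] / [5] / [6]
  Insert 8 (step 8): P = [1, 2, 5, 7, 8] / [3] / [4] / [9];  Q = [1, 3, 4, 7, 8] / [2] / [5] / [6]
  Insert 6 (step 9): P = [1, 2, 5, 6, 8] / [3, 7] / [4] / [9];  Q = [1, 3, 4, 7, 8] / [2, 9] / [5] / [6]
Final shape: (5, 2, 1, 1).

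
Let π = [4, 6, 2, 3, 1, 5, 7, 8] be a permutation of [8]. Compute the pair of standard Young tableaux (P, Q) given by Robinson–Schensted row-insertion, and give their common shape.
P = [1, 3, 5, 7, 8] / [2, 6] / [4];  Q = [1, 2, 6, 7, 8] / [3, 4] / [5];  common shape = (5, 2, 1)

Row-insert the values π_1, π_2, … into P one at a time, bumping the leftmost entry strictly greater than the inserted value down to the next row. The recording tableau Q records, in position (i, j), the step at which that cell was added to P.
  Insert 4 (step 1): P = [4];  Q = [1]
  Insert 6 (step 2): P = [4, 6];  Q = [1, 2]
  Insert 2 (step 3): P = [2, 6] / [4];  Q = [1, 2] / [3]
  Insert 3 (step 4): P = [2, 3] / [4, 6];  Q = [1, 2] / [3, 4]
  Insert 1 (step 5): P = [1, 3] / [2, 6] / [4];  Q = [1, 2] / [3, 4] / [5]
  Insert 5 (step 6): P = [1, 3, 5] / [2, 6] / [4];  Q = [1, 2, 6] / [3, 4] / [5]
  Insert 7 (step 7): P = [1, 3, 5, 7] / [2, 6] / [4];  Q = [1, 2, 6, 7] / [3, 4] / [5]
  Insert 8 (step 8): P = [1, 3, 5, 7, 8] / [2, 6] / [4];  Q = [1, 2, 6, 7, 8] / [3, 4] / [5]
Final shape: (5, 2, 1).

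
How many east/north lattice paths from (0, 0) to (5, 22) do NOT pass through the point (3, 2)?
Number of paths = 78420

Total paths from (0, 0) to (5, 22): C(27, 5) = 80730. Paths through (3, 2): (paths (0, 0) → (3, 2)) × (paths (3, 2) → (5, 22)) = C(5, 3) · C(22, 2) = 10 · 231 = 2310. Avoidance count = 80730 − 2310 = 78420.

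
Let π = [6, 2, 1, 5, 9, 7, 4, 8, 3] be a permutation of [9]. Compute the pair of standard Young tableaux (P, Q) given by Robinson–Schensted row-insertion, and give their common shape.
P = [1, 3, 7, 8] / [2, 4] / [5, 9] / [6];  Q = [1, 4, 5, 8] / [2, 6] / [3, 7] / [9];  common shape = (4, 2, 2, 1)

Row-insert the values π_1, π_2, … into P one at a time, bumping the leftmost entry strictly greater than the inserted value down to the next row. The recording tableau Q records, in position (i, j), the step at which that cell was added to P.
  Insert 6 (step 1): P = [6];  Q = [1]
  Insert 2 (step 2): P = [2] / [6];  Q = [1] / [2]
  Insert 1 (step 3): P = [1] / [2] / [6];  Q = [1] / [2] / [3]
  Insert 5 (step 4): P = [1, 5] / [2] / [6];  Q = [1, 4] / [2] / [3]
  Insert 9 (step 5): P = [1, 5, 9] / [2] / [6];  Q = [1, 4, 5] / [2] / [3]
  Insert 7 (step 6): P = [1, 5, 7] / [2, 9] / [6];  Q = [1, 4, 5] / [2, 6] / [3]
  Insert 4 (step 7): P = [1, 4, 7] / [2, 5] / [6, 9];  Q = [1, 4, 5] / [2, 6] / [3, 7]
  Insert 8 (step 8): P = [1, 4, 7, 8] / [2, 5] / [6, 9];  Q = [1, 4, 5, 8] / [2, 6] / [3, 7]
  Insert 3 (step 9): P = [1, 3, 7, 8] / [2, 4] / [5, 9] / [6];  Q = [1, 4, 5, 8] / [2, 6] / [3, 7] / [9]
Final shape: (4, 2, 2, 1).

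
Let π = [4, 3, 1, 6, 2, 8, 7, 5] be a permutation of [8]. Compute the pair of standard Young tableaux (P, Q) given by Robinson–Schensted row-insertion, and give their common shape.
P = [1, 2, 5] / [3, 6, 7] / [4, 8];  Q = [1, 4, 6] / [2, 5, 7] / [3, 8];  common shape = (3, 3, 2)

Row-insert the values π_1, π_2, … into P one at a time, bumping the leftmost entry strictly greater than the inserted value down to the next row. The recording tableau Q records, in position (i, j), the step at which that cell was added to P.
  Insert 4 (step 1): P = [4];  Q = [1]
  Insert 3 (step 2): P = [3] / [4];  Q = [1] / [2]
  Insert 1 (step 3): P = [1] / [3] / [4];  Q = [1] / [2] / [3]
  Insert 6 (step 4): P = [1, 6] / [3] / [4];  Q = [1, 4] / [2] / [3]
  Insert 2 (step 5): P = [1, 2] / [3, 6] / [4];  Q = [1, 4] / [2, 5] / [3]
  Insert 8 (step 6): P = [1, 2, 8] / [3, 6] / [4];  Q = [1, 4, 6] / [2, 5] / [3]
  Insert 7 (step 7): P = [1, 2, 7] / [3, 6, 8] / [4];  Q = [1, 4, 6] / [2, 5, 7] / [3]
  Insert 5 (step 8): P = [1, 2, 5] / [3, 6, 7] / [4, 8];  Q = [1, 4, 6] / [2, 5, 7] / [3, 8]
Final shape: (3, 3, 2).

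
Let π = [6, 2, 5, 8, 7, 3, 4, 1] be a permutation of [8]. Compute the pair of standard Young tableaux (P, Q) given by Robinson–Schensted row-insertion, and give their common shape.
P = [1, 3, 4] / [2, 7] / [5, 8] / [6];  Q = [1, 3, 4] / [2, 5] / [6, 7] / [8];  common shape = (3, 2, 2, 1)

Row-insert the values π_1, π_2, … into P one at a time, bumping the leftmost entry strictly greater than the inserted value down to the next row. The recording tableau Q records, in position (i, j), the step at which that cell was added to P.
  Insert 6 (step 1): P = [6];  Q = [1]
  Insert 2 (step 2): P = [2] / [6];  Q = [1] / [2]
  Insert 5 (step 3): P = [2, 5] / [6];  Q = [1, 3] / [2]
  Insert 8 (step 4): P = [2, 5, 8] / [6];  Q = [1, 3, 4] / [2]
  Insert 7 (step 5): P = [2, 5, 7] / [6, 8];  Q = [1, 3, 4] / [2, 5]
  Insert 3 (step 6): P = [2, 3, 7] / [5, 8] / [6];  Q = [1, 3, 4] / [2, 5] / [6]
  Insert 4 (step 7): P = [2, 3, 4] / [5, 7] / [6, 8];  Q = [1, 3, 4] / [2, 5] / [6, 7]
  Insert 1 (step 8): P = [1, 3, 4] / [2, 7] / [5, 8] / [6];  Q = [1, 3, 4] / [2, 5] / [6, 7] / [8]
Final shape: (3, 2, 2, 1).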